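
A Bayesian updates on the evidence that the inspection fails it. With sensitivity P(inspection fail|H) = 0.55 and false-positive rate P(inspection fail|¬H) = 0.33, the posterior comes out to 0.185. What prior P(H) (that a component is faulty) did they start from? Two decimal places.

P(H) = 0.12

In odds form, posterior odds = prior odds × likelihood ratio, so prior odds = posterior odds ÷ LR.
Posterior odds = 0.185/(1−0.185) = 0.2270. LR = 0.55/0.33 = 1.6667.
Prior odds = 0.2270/1.6667 = 0.1362, so P(H) = 0.1362/(1+0.1362) ≈ 0.12.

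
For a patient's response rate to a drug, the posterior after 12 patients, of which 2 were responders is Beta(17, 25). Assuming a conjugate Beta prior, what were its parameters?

Beta(15, 15)

A Beta(α, β) prior with s successes and f failures in binomial data gives a Beta(α+s, β+f) posterior.
So α = 17 − 2 = 15 and β = 25 − 10 = 15.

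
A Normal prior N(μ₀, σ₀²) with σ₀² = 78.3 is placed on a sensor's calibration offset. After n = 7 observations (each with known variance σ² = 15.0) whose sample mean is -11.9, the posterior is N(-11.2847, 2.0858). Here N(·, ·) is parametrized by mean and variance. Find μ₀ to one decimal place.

μ₀ = 11.2

The posterior mean is a precision-weighted average: μ_n = (τ₀μ₀ + τ_data·x̄)/(τ₀+τ_data), with τ₀=1/σ₀² and τ_data=n/σ².
Here τ₀ = 1/78.3 = 0.012771 and τ_data = 7/15.0 = 0.466667, so τ_n = 0.479438.
Rearranging for μ₀: μ₀ = (μ_n·τ_n − τ_data·x̄)/τ₀ = (-11.2847·0.479438 − 0.466667·-11.9) / 0.012771 = 0.143023/0.012771 ≈ 11.2.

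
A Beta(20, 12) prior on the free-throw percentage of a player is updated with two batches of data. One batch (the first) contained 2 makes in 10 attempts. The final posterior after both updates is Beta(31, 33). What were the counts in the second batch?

Because Beta–binomial updating is additive in the counts, the combined data contributed (α_post−α_prior, β_post−β_prior) successes and failures.
Total across both batches: 31−20=11 makes, 33−12=21 misses.
Subtract the first batch: 11−2=9 makes and 21−8=13 misses.

9 makes and 13 misses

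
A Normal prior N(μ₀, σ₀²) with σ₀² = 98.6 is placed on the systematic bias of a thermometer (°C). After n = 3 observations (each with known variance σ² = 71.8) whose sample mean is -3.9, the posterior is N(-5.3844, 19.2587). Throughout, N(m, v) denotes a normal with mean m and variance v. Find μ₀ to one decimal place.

The posterior mean is a precision-weighted average: μ_n = (τ₀μ₀ + τ_data·x̄)/(τ₀+τ_data), with τ₀=1/σ₀² and τ_data=n/σ².
Here τ₀ = 1/98.6 = 0.010142 and τ_data = 3/71.8 = 0.041783, so τ_n = 0.051925.
Rearranging for μ₀: μ₀ = (μ_n·τ_n − τ_data·x̄)/τ₀ = (-5.3844·0.051925 − 0.041783·-3.9) / 0.010142 = -0.116631/0.010142 ≈ -11.5.

μ₀ = -11.5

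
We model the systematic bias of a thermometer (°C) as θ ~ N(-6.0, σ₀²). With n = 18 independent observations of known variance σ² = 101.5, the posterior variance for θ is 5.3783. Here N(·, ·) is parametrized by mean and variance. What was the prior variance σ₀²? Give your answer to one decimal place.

σ₀² = 116.4

For the Normal–Normal model with known σ², precisions add: τ_n = τ₀ + n/σ².
So 1/σ₀² = 1/5.3783 − 18/101.5 = 0.185932 − 0.177340 = 0.008592.
Hence σ₀² = 1/0.008592 ≈ 116.4.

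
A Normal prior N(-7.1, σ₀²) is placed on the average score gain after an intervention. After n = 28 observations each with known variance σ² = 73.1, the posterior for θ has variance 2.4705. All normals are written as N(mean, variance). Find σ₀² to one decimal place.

For the Normal–Normal model with known σ², precisions add: τ_n = τ₀ + n/σ².
So 1/σ₀² = 1/2.4705 − 28/73.1 = 0.404776 − 0.383037 = 0.021739.
Hence σ₀² = 1/0.021739 ≈ 46.0.

σ₀² = 46.0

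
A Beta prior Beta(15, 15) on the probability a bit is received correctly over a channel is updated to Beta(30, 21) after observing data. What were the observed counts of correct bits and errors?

15 correct bits and 6 errors

Beta is conjugate to the binomial likelihood: posterior = Beta(α+s, β+f).
Match parameters: s=30−15=15, f=21−15=6.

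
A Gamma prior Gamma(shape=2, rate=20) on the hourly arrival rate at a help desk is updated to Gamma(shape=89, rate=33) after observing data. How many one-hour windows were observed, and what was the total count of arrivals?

Gamma–Poisson conjugacy: posterior shape = α + Σxᵢ, posterior rate = β + n.
Matching: Σxᵢ = 89 − 2 = 87 and n = 33 − 20 = 13.

n = 13 one-hour windows with total 87 arrivals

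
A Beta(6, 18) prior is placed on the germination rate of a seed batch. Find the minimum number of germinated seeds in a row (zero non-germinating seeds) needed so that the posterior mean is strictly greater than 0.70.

After k germinated seeds and 0 non-germinating seeds the posterior is Beta(6+k, 18), with mean (6+k)/(6+18+k).
Set (6+k)/(24+k) > 0.70 and solve: k > (0.70·24 − 6)/(1 − 0.70) = 36.000.
The smallest integer exceeding 36.000 is 37, and checking k=37: (43)/(61) = 0.7049 > 0.70.

k = 37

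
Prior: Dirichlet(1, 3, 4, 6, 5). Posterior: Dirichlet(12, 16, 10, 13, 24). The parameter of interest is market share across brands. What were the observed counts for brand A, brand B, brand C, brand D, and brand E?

For a Dirichlet(α) prior with multinomial counts c, the posterior is Dirichlet(α + c) componentwise.
Counts are posterior − prior componentwise: 12−1=11, 16−3=13, 10−4=6, 13−6=7, 24−5=19.

counts (11, 13, 6, 7, 19)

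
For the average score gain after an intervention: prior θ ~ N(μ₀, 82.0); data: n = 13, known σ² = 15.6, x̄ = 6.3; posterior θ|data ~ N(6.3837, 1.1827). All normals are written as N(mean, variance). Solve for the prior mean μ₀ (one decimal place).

μ₀ = 12.1

The posterior mean is a precision-weighted average: μ_n = (τ₀μ₀ + τ_data·x̄)/(τ₀+τ_data), with τ₀=1/σ₀² and τ_data=n/σ².
Here τ₀ = 1/82.0 = 0.012195 and τ_data = 13/15.6 = 0.833333, so τ_n = 0.845528.
Rearranging for μ₀: μ₀ = (μ_n·τ_n − τ_data·x̄)/τ₀ = (6.3837·0.845528 − 0.833333·6.3) / 0.012195 = 0.147599/0.012195 ≈ 12.1.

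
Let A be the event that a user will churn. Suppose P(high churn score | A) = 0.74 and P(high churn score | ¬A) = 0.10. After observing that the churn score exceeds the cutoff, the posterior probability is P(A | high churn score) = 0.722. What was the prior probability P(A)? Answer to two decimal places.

P(A) = 0.26

In odds form, posterior odds = prior odds × likelihood ratio, so prior odds = posterior odds ÷ LR.
Posterior odds = 0.722/(1−0.722) = 2.5971. LR = 0.74/0.10 = 7.4000.
Prior odds = 2.5971/7.4000 = 0.3510, so P(A) = 0.3510/(1+0.3510) ≈ 0.26.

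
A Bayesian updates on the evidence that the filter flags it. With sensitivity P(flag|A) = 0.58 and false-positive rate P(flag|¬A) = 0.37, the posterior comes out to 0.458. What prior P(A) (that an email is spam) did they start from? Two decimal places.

Bayes' rule in odds form gives O(A|E) = O(A)·[P(E|A)/P(E|¬A)], hence O(A) = O(A|E)/LR.
Posterior odds = 0.458/(1−0.458) = 0.8450. LR = 0.58/0.37 = 1.5676.
Prior odds = 0.8450/1.5676 = 0.5390, so P(A) = 0.5390/(1+0.5390) ≈ 0.35.

P(A) = 0.35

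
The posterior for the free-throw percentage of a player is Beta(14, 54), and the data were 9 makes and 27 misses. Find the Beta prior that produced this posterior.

Under Beta–binomial conjugacy the posterior parameters are (α+s, β+f).
So α = 14 − 9 = 5 and β = 54 − 27 = 27.

Beta(5, 27)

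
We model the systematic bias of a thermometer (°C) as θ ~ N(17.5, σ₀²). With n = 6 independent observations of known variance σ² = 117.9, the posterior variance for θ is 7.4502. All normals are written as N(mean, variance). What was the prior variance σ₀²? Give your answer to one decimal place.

For the Normal–Normal model with known σ², precisions add: τ_n = τ₀ + n/σ².
So 1/σ₀² = 1/7.4502 − 6/117.9 = 0.134225 − 0.050891 = 0.083334.
Hence σ₀² = 1/0.083334 ≈ 12.0.

σ₀² = 12.0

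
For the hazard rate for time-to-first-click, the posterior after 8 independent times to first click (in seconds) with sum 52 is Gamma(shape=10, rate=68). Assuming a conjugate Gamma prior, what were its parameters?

Gamma(shape=2, rate=16)

For an exponential likelihood with a Gamma(α, β) prior on the rate, n observations with total T give posterior Gamma(α+n, β+T).
So α = 10 − 8 = 2 and β = 68 − 52 = 16.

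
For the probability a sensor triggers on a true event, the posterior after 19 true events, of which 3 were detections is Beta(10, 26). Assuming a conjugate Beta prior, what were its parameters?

Under Beta–binomial conjugacy the posterior parameters are (a+s, b+f).
So a = 10 − 3 = 7 and b = 26 − 16 = 10.

Beta(7, 10)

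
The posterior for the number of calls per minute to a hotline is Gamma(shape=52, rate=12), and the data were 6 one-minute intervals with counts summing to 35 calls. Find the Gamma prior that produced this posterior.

Gamma(shape=17, rate=6)

Gamma–Poisson conjugacy: posterior shape = α + Σxᵢ, posterior rate = β + n.
So α = 52 − 35 = 17 and β = 12 − 6 = 6.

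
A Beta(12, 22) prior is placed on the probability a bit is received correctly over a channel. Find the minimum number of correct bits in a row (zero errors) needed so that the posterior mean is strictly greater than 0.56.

After k correct bits and 0 errors the posterior is Beta(12+k, 22), with mean (12+k)/(12+22+k).
Set (12+k)/(34+k) > 0.56 and solve: k > (0.56·34 − 12)/(1 − 0.56) = 16.000.
The smallest integer exceeding 16.000 is 17.

k = 17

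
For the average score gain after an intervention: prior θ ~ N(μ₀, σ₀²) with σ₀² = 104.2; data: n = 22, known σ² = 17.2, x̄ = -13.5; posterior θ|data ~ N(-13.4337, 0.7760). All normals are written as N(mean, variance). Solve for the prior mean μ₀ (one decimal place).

μ₀ = -4.6

With known observation variance, the Normal–Normal posterior has precision τ_n = τ₀ + n/σ² and mean μ_n = (τ₀μ₀ + (n/σ²)x̄)/τ_n.
Here τ₀ = 1/104.2 = 0.009597 and τ_data = 22/17.2 = 1.279070, so τ_n = 1.288667.
Rearranging for μ₀: μ₀ = (μ_n·τ_n − τ_data·x̄)/τ₀ = (-13.4337·1.288667 − 1.279070·-13.5) / 0.009597 = -0.044121/0.009597 ≈ -4.6.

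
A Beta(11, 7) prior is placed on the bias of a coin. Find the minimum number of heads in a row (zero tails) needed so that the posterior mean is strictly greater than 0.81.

k = 19

After k heads and 0 tails the posterior is Beta(11+k, 7), with mean (11+k)/(11+7+k).
Set (11+k)/(18+k) > 0.81 and solve: k > (0.81·18 − 11)/(1 − 0.81) = 18.842.
The smallest integer exceeding 18.842 is 19, and checking k=19: (30)/(37) = 0.8108 > 0.81.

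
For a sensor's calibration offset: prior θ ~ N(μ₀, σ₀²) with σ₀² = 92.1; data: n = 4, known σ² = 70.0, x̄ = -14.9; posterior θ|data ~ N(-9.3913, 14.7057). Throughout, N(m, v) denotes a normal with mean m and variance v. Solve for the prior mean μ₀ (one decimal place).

μ₀ = 19.6

The posterior mean is a precision-weighted average: μ_n = (τ₀μ₀ + τ_data·x̄)/(τ₀+τ_data), with τ₀=1/σ₀² and τ_data=n/σ².
Here τ₀ = 1/92.1 = 0.010858 and τ_data = 4/70.0 = 0.057143, so τ_n = 0.068001.
Rearranging for μ₀: μ₀ = (μ_n·τ_n − τ_data·x̄)/τ₀ = (-9.3913·0.068001 − 0.057143·-14.9) / 0.010858 = 0.212813/0.010858 ≈ 19.6.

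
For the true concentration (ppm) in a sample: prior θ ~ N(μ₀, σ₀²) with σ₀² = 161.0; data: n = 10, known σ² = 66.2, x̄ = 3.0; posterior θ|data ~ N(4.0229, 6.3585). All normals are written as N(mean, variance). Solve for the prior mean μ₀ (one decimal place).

The posterior mean is a precision-weighted average: μ_n = (τ₀μ₀ + τ_data·x̄)/(τ₀+τ_data), with τ₀=1/σ₀² and τ_data=n/σ².
Here τ₀ = 1/161.0 = 0.006211 and τ_data = 10/66.2 = 0.151057, so τ_n = 0.157268.
Rearranging for μ₀: μ₀ = (μ_n·τ_n − τ_data·x̄)/τ₀ = (4.0229·0.157268 − 0.151057·3.0) / 0.006211 = 0.179502/0.006211 ≈ 28.9.

μ₀ = 28.9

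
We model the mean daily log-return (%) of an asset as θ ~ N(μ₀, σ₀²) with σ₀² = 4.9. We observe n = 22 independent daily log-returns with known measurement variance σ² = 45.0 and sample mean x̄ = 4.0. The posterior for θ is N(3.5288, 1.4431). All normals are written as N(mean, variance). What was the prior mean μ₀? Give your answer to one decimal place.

μ₀ = 2.4

With known observation variance, the Normal–Normal posterior has precision τ_n = τ₀ + n/σ² and mean μ_n = (τ₀μ₀ + (n/σ²)x̄)/τ_n.
Here τ₀ = 1/4.9 = 0.204082 and τ_data = 22/45.0 = 0.488889, so τ_n = 0.692971.
Rearranging for μ₀: μ₀ = (μ_n·τ_n − τ_data·x̄)/τ₀ = (3.5288·0.692971 − 0.488889·4.0) / 0.204082 = 0.489800/0.204082 ≈ 2.4.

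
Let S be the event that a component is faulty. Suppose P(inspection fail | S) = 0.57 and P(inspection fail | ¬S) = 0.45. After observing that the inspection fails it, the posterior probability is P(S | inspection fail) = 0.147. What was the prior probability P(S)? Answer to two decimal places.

Bayes' rule in odds form gives O(S|E) = O(S)·[P(E|S)/P(E|¬S)], hence O(S) = O(S|E)/LR.
Posterior odds = 0.147/(1−0.147) = 0.1723. LR = 0.57/0.45 = 1.2667.
Prior odds = 0.1723/1.2667 = 0.1360, so P(S) = 0.1360/(1+0.1360) ≈ 0.12.

P(S) = 0.12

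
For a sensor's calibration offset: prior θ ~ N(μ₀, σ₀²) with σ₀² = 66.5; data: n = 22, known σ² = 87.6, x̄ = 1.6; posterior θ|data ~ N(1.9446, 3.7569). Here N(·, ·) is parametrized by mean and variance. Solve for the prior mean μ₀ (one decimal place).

μ₀ = 7.7

The posterior mean is a precision-weighted average: μ_n = (τ₀μ₀ + τ_data·x̄)/(τ₀+τ_data), with τ₀=1/σ₀² and τ_data=n/σ².
Here τ₀ = 1/66.5 = 0.015038 and τ_data = 22/87.6 = 0.251142, so τ_n = 0.266180.
Rearranging for μ₀: μ₀ = (μ_n·τ_n − τ_data·x̄)/τ₀ = (1.9446·0.266180 − 0.251142·1.6) / 0.015038 = 0.115786/0.015038 ≈ 7.7.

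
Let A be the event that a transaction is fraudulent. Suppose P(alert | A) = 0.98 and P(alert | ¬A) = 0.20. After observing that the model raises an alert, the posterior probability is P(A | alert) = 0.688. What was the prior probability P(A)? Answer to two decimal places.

In odds form, posterior odds = prior odds × likelihood ratio, so prior odds = posterior odds ÷ LR.
Posterior odds = 0.688/(1−0.688) = 2.2051. LR = 0.98/0.20 = 4.9000.
Prior odds = 2.2051/4.9000 = 0.4500, so P(A) = 0.4500/(1+0.4500) ≈ 0.31.

P(A) = 0.31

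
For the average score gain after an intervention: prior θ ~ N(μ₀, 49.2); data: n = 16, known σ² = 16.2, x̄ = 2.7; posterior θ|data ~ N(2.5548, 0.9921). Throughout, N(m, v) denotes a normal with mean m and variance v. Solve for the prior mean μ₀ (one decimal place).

With known observation variance, the Normal–Normal posterior has precision τ_n = τ₀ + n/σ² and mean μ_n = (τ₀μ₀ + (n/σ²)x̄)/τ_n.
Here τ₀ = 1/49.2 = 0.020325 and τ_data = 16/16.2 = 0.987654, so τ_n = 1.007979.
Rearranging for μ₀: μ₀ = (μ_n·τ_n − τ_data·x̄)/τ₀ = (2.5548·1.007979 − 0.987654·2.7) / 0.020325 = -0.091481/0.020325 ≈ -4.5.

μ₀ = -4.5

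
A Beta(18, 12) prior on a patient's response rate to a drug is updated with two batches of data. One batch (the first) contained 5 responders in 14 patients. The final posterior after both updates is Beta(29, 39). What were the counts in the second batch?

Because Beta–binomial updating is additive in the counts, the combined data contributed (α_post−α_prior, β_post−β_prior) successes and failures.
Total across both batches: 29−18=11 responders, 39−12=27 non-responders.
Subtract the first batch: 11−5=6 responders and 27−9=18 non-responders.

6 responders and 18 non-responders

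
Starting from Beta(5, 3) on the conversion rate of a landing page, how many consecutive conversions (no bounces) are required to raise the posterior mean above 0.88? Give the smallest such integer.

k = 18

After k conversions and 0 bounces the posterior is Beta(5+k, 3), with mean (5+k)/(5+3+k).
Set (5+k)/(8+k) > 0.88 and solve: k > (0.88·8 − 5)/(1 − 0.88) = 17.000.
The smallest integer exceeding 17.000 is 18, and checking k=18: (23)/(26) = 0.8846 > 0.88.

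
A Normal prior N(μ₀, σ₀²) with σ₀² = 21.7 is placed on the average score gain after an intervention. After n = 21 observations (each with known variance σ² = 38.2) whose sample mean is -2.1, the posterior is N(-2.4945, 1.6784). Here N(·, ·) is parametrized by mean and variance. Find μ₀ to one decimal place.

μ₀ = -7.2

With known observation variance, the Normal–Normal posterior has precision τ_n = τ₀ + n/σ² and mean μ_n = (τ₀μ₀ + (n/σ²)x̄)/τ_n.
Here τ₀ = 1/21.7 = 0.046083 and τ_data = 21/38.2 = 0.549738, so τ_n = 0.595821.
Rearranging for μ₀: μ₀ = (μ_n·τ_n − τ_data·x̄)/τ₀ = (-2.4945·0.595821 − 0.549738·-2.1) / 0.046083 = -0.331826/0.046083 ≈ -7.2.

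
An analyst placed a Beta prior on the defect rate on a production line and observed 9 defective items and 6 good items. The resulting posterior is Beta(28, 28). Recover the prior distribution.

Beta is conjugate to the binomial likelihood: posterior = Beta(α+s, β+f).
So α = 28 − 9 = 19 and β = 28 − 6 = 22.

Beta(19, 22)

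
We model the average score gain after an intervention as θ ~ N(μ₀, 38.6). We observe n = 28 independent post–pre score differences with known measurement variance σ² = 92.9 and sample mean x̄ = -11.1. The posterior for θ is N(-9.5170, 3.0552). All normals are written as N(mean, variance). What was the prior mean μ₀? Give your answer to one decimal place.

With known observation variance, the Normal–Normal posterior has precision τ_n = τ₀ + n/σ² and mean μ_n = (τ₀μ₀ + (n/σ²)x̄)/τ_n.
Here τ₀ = 1/38.6 = 0.025907 and τ_data = 28/92.9 = 0.301399, so τ_n = 0.327306.
Rearranging for μ₀: μ₀ = (μ_n·τ_n − τ_data·x̄)/τ₀ = (-9.5170·0.327306 − 0.301399·-11.1) / 0.025907 = 0.230558/0.025907 ≈ 8.9.

μ₀ = 8.9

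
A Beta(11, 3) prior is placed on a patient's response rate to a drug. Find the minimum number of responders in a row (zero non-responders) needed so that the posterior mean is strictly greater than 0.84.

k = 5

After k responders and 0 non-responders the posterior is Beta(11+k, 3), with mean (11+k)/(11+3+k).
Set (11+k)/(14+k) > 0.84 and solve: k > (0.84·14 − 11)/(1 − 0.84) = 4.750.
The smallest integer exceeding 4.750 is 5, and checking k=5: (16)/(19) = 0.8421 > 0.84.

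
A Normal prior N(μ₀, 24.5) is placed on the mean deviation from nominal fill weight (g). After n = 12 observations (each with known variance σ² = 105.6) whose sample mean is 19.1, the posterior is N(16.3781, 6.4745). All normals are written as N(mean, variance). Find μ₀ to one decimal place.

The posterior mean is a precision-weighted average: μ_n = (τ₀μ₀ + τ_data·x̄)/(τ₀+τ_data), with τ₀=1/σ₀² and τ_data=n/σ².
Here τ₀ = 1/24.5 = 0.040816 and τ_data = 12/105.6 = 0.113636, so τ_n = 0.154452.
Rearranging for μ₀: μ₀ = (μ_n·τ_n − τ_data·x̄)/τ₀ = (16.3781·0.154452 − 0.113636·19.1) / 0.040816 = 0.359183/0.040816 ≈ 8.8.

μ₀ = 8.8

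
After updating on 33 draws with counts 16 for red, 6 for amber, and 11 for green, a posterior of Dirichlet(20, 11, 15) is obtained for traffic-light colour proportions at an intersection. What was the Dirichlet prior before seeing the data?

For a Dirichlet(α) prior with multinomial counts c, the posterior is Dirichlet(α + c) componentwise.
Subtract each count from the matching posterior parameter: 20−16=4, 11−6=5, 15−11=4.

Dirichlet(4, 5, 4)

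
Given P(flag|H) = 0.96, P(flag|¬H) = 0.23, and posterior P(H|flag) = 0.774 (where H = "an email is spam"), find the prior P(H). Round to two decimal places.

P(H) = 0.45

Bayes' rule in odds form gives O(H|E) = O(H)·[P(E|H)/P(E|¬H)], hence O(H) = O(H|E)/LR.
Posterior odds = 0.774/(1−0.774) = 3.4248. LR = 0.96/0.23 = 4.1739.
Prior odds = 3.4248/4.1739 = 0.8205, so P(H) = 0.8205/(1+0.8205) ≈ 0.45.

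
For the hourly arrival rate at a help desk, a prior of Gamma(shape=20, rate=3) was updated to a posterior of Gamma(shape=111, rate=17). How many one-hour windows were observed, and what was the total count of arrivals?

Gamma–Poisson conjugacy: posterior shape = α + Σxᵢ, posterior rate = β + n.
Matching: Σxᵢ = 111 − 20 = 91 and n = 17 − 3 = 14.

n = 14 one-hour windows with total 91 arrivals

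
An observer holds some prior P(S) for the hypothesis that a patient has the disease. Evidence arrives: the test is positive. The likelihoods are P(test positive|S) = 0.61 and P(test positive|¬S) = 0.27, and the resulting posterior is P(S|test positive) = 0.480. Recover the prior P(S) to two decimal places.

P(S) = 0.29

In odds form, posterior odds = prior odds × likelihood ratio, so prior odds = posterior odds ÷ LR.
Posterior odds = 0.480/(1−0.480) = 0.9231. LR = 0.61/0.27 = 2.2593.
Prior odds = 0.9231/2.2593 = 0.4086, so P(S) = 0.4086/(1+0.4086) ≈ 0.29.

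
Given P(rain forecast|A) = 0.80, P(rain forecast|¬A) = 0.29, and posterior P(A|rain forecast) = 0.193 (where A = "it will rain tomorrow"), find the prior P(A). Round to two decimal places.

P(A) = 0.08

Bayes' rule in odds form gives O(A|E) = O(A)·[P(E|A)/P(E|¬A)], hence O(A) = O(A|E)/LR.
Posterior odds = 0.193/(1−0.193) = 0.2392. LR = 0.80/0.29 = 2.7586.
Prior odds = 0.2392/2.7586 = 0.0867, so P(A) = 0.0867/(1+0.0867) ≈ 0.08.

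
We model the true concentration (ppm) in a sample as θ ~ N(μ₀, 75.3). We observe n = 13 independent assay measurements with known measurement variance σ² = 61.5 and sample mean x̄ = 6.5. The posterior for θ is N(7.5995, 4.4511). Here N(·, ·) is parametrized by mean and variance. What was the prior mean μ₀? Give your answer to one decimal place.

μ₀ = 25.1

With known observation variance, the Normal–Normal posterior has precision τ_n = τ₀ + n/σ² and mean μ_n = (τ₀μ₀ + (n/σ²)x̄)/τ_n.
Here τ₀ = 1/75.3 = 0.013280 and τ_data = 13/61.5 = 0.211382, so τ_n = 0.224662.
Rearranging for μ₀: μ₀ = (μ_n·τ_n − τ_data·x̄)/τ₀ = (7.5995·0.224662 − 0.211382·6.5) / 0.013280 = 0.333336/0.013280 ≈ 25.1.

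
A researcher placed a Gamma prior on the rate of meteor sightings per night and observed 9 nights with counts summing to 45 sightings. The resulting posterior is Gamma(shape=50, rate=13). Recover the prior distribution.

Gamma(shape=5, rate=4)

Gamma–Poisson conjugacy: posterior shape = α + Σxᵢ, posterior rate = β + n.
So α = 50 − 45 = 5 and β = 13 − 9 = 4.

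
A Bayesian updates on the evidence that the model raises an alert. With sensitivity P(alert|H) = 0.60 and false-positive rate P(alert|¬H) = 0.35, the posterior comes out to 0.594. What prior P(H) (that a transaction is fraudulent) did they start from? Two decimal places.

P(H) = 0.46

In odds form, posterior odds = prior odds × likelihood ratio, so prior odds = posterior odds ÷ LR.
Posterior odds = 0.594/(1−0.594) = 1.4631. LR = 0.60/0.35 = 1.7143.
Prior odds = 1.4631/1.7143 = 0.8535, so P(H) = 0.8535/(1+0.8535) ≈ 0.46.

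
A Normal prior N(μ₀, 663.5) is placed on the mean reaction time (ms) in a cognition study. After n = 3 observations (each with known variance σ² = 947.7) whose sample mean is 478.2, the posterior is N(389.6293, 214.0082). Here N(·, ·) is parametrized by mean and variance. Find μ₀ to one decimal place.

μ₀ = 203.6

The posterior mean is a precision-weighted average: μ_n = (τ₀μ₀ + τ_data·x̄)/(τ₀+τ_data), with τ₀=1/σ₀² and τ_data=n/σ².
Here τ₀ = 1/663.5 = 0.001507 and τ_data = 3/947.7 = 0.003166, so τ_n = 0.004673.
Rearranging for μ₀: μ₀ = (μ_n·τ_n − τ_data·x̄)/τ₀ = (389.6293·0.004673 − 0.003166·478.2) / 0.001507 = 0.306757/0.001507 ≈ 203.6.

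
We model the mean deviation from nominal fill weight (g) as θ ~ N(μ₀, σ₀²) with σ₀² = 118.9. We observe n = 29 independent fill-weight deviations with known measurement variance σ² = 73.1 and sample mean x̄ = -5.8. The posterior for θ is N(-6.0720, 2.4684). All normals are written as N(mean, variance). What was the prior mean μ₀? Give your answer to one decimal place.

With known observation variance, the Normal–Normal posterior has precision τ_n = τ₀ + n/σ² and mean μ_n = (τ₀μ₀ + (n/σ²)x̄)/τ_n.
Here τ₀ = 1/118.9 = 0.008410 and τ_data = 29/73.1 = 0.396717, so τ_n = 0.405127.
Rearranging for μ₀: μ₀ = (μ_n·τ_n − τ_data·x̄)/τ₀ = (-6.0720·0.405127 − 0.396717·-5.8) / 0.008410 = -0.158973/0.008410 ≈ -18.9.

μ₀ = -18.9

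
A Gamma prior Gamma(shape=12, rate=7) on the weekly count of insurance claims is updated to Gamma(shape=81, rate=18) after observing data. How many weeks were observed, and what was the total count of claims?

n = 11 weeks with total 69 claims

Gamma–Poisson conjugacy: posterior shape = α + Σxᵢ, posterior rate = β + n.
Matching: Σxᵢ = 81 − 12 = 69 and n = 18 − 7 = 11.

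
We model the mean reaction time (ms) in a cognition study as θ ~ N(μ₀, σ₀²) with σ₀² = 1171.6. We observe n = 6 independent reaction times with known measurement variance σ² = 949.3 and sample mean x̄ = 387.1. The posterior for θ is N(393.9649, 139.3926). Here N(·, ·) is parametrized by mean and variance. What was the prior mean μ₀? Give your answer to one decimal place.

With known observation variance, the Normal–Normal posterior has precision τ_n = τ₀ + n/σ² and mean μ_n = (τ₀μ₀ + (n/σ²)x̄)/τ_n.
Here τ₀ = 1/1171.6 = 0.000854 and τ_data = 6/949.3 = 0.006320, so τ_n = 0.007174.
Rearranging for μ₀: μ₀ = (μ_n·τ_n − τ_data·x̄)/τ₀ = (393.9649·0.007174 − 0.006320·387.1) / 0.000854 = 0.379832/0.000854 ≈ 444.8.

μ₀ = 444.8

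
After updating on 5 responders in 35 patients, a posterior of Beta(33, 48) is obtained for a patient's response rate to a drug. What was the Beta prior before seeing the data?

Under Beta–binomial conjugacy the posterior parameters are (α+s, β+f).
So α = 33 − 5 = 28 and β = 48 − 30 = 18.

Beta(28, 18)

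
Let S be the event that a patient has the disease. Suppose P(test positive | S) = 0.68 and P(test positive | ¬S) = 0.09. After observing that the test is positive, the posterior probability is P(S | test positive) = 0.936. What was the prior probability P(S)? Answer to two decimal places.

Bayes' rule in odds form gives O(S|E) = O(S)·[P(E|S)/P(E|¬S)], hence O(S) = O(S|E)/LR.
Posterior odds = 0.936/(1−0.936) = 14.6250. LR = 0.68/0.09 = 7.5556.
Prior odds = 14.6250/7.5556 = 1.9357, so P(S) = 1.9357/(1+1.9357) ≈ 0.66.

P(S) = 0.66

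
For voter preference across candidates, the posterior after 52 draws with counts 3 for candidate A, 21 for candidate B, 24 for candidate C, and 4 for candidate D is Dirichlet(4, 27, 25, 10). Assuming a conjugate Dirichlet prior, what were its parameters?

Dirichlet(1, 6, 1, 6)

For a Dirichlet(α) prior with multinomial counts c, the posterior is Dirichlet(α + c) componentwise.
Subtract each count from the matching posterior parameter: 4−3=1, 27−21=6, 25−24=1, 10−4=6.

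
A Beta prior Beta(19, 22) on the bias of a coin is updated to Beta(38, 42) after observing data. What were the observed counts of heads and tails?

19 heads and 20 tails

Beta is conjugate to the binomial likelihood: posterior = Beta(a+s, b+f).
So s = 38 − 19 = 19 and f = 42 − 22 = 20.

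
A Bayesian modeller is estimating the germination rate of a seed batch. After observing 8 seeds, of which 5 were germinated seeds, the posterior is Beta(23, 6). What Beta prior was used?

Beta(18, 3)

A Beta(a, b) prior with s successes and f failures in binomial data gives a Beta(a+s, b+f) posterior.
Subtract the data counts: 23−5=18, 6−3=3.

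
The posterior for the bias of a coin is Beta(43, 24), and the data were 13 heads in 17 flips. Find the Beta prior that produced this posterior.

A Beta(a, b) prior with s successes and f failures in binomial data gives a Beta(a+s, b+f) posterior.
So a = 43 − 13 = 30 and b = 24 − 4 = 20.

Beta(30, 20)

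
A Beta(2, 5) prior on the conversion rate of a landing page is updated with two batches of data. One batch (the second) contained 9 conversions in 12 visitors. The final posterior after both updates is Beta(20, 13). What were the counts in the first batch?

Because Beta–binomial updating is additive in the counts, the combined data contributed (α_post−α_prior, β_post−β_prior) successes and failures.
Total across both batches: 20−2=18 conversions, 13−5=8 bounces.
Subtract the second batch: 18−9=9 conversions and 8−3=5 bounces.

9 conversions and 5 bounces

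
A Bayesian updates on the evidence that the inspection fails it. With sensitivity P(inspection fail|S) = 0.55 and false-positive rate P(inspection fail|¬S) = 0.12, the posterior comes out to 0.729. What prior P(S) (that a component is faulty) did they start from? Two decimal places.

In odds form, posterior odds = prior odds × likelihood ratio, so prior odds = posterior odds ÷ LR.
Posterior odds = 0.729/(1−0.729) = 2.6900. LR = 0.55/0.12 = 4.5833.
Prior odds = 2.6900/4.5833 = 0.5869, so P(S) = 0.5869/(1+0.5869) ≈ 0.37.

P(S) = 0.37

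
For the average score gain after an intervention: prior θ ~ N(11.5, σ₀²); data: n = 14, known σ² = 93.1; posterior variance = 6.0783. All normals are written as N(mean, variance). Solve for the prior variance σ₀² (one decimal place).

Posterior precision equals prior precision plus data precision: 1/σ_n² = 1/σ₀² + n/σ².
So 1/σ₀² = 1/6.0783 − 14/93.1 = 0.164520 − 0.150376 = 0.014144.
Hence σ₀² = 1/0.014144 ≈ 70.7.

σ₀² = 70.7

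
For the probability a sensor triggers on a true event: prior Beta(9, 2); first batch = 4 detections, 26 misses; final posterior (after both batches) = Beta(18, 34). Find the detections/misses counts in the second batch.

5 detections and 6 misses

Because Beta–binomial updating is additive in the counts, the combined data contributed (α_post−α_prior, β_post−β_prior) successes and failures.
Total across both batches: 18−9=9 detections, 34−2=32 misses.
Subtract the first batch: 9−4=5 detections and 32−26=6 misses.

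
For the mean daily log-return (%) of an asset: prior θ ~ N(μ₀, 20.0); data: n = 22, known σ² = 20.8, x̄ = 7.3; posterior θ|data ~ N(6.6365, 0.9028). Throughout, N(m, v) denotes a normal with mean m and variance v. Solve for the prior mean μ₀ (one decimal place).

With known observation variance, the Normal–Normal posterior has precision τ_n = τ₀ + n/σ² and mean μ_n = (τ₀μ₀ + (n/σ²)x̄)/τ_n.
Here τ₀ = 1/20.0 = 0.050000 and τ_data = 22/20.8 = 1.057692, so τ_n = 1.107692.
Rearranging for μ₀: μ₀ = (μ_n·τ_n − τ_data·x̄)/τ₀ = (6.6365·1.107692 − 1.057692·7.3) / 0.050000 = -0.369954/0.050000 ≈ -7.4.

μ₀ = -7.4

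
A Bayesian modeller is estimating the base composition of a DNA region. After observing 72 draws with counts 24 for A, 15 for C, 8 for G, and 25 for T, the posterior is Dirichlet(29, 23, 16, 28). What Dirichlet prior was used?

For a Dirichlet(α) prior with multinomial counts c, the posterior is Dirichlet(α + c) componentwise.
Subtract each count from the matching posterior parameter: 29−24=5, 23−15=8, 16−8=8, 28−25=3.

Dirichlet(5, 8, 8, 3)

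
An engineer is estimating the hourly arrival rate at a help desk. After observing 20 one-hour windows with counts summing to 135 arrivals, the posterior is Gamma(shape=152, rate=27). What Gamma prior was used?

Gamma(shape=17, rate=7)

A Gamma(α, β) prior (rate parametrization) on a Poisson rate with n observations summing to S gives posterior Gamma(α+S, β+n).
So α = 152 − 135 = 17 and β = 27 − 20 = 7.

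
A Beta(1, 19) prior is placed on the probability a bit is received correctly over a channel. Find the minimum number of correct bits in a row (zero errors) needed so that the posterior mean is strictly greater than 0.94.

After k correct bits and 0 errors the posterior is Beta(1+k, 19), with mean (1+k)/(1+19+k).
Set (1+k)/(20+k) > 0.94 and solve: k > (0.94·20 − 1)/(1 − 0.94) = 296.667.
The smallest integer exceeding 296.667 is 297.

k = 297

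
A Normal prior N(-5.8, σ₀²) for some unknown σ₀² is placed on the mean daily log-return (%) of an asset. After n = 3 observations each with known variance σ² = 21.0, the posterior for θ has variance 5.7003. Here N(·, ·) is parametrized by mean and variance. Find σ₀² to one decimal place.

σ₀² = 30.7

Posterior precision equals prior precision plus data precision: 1/σ_n² = 1/σ₀² + n/σ².
So 1/σ₀² = 1/5.7003 − 3/21.0 = 0.175429 − 0.142857 = 0.032572.
Hence σ₀² = 1/0.032572 ≈ 30.7.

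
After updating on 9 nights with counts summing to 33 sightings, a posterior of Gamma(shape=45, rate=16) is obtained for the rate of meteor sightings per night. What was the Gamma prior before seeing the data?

Gamma(shape=12, rate=7)

Gamma–Poisson conjugacy: posterior shape = α + Σxᵢ, posterior rate = β + n.
So α = 45 − 33 = 12 and β = 16 − 9 = 7.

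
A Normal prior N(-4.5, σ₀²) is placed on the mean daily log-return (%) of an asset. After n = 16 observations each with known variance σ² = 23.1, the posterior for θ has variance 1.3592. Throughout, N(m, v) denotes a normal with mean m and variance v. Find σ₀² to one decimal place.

Posterior precision equals prior precision plus data precision: 1/σ_n² = 1/σ₀² + n/σ².
So 1/σ₀² = 1/1.3592 − 16/23.1 = 0.735727 − 0.692641 = 0.043086.
Hence σ₀² = 1/0.043086 ≈ 23.2.

σ₀² = 23.2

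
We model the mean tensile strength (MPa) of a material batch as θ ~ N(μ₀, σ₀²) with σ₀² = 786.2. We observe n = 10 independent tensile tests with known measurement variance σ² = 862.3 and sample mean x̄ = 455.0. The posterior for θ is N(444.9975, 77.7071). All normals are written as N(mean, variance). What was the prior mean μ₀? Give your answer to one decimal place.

With known observation variance, the Normal–Normal posterior has precision τ_n = τ₀ + n/σ² and mean μ_n = (τ₀μ₀ + (n/σ²)x̄)/τ_n.
Here τ₀ = 1/786.2 = 0.001272 and τ_data = 10/862.3 = 0.011597, so τ_n = 0.012869.
Rearranging for μ₀: μ₀ = (μ_n·τ_n − τ_data·x̄)/τ₀ = (444.9975·0.012869 − 0.011597·455.0) / 0.001272 = 0.450038/0.001272 ≈ 353.8.

μ₀ = 353.8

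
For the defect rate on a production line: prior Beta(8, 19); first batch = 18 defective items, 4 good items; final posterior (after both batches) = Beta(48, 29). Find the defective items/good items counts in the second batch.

22 defective items and 6 good items

Because Beta–binomial updating is additive in the counts, the combined data contributed (α_post−α_prior, β_post−β_prior) successes and failures.
Total across both batches: 48−8=40 defective items, 29−19=10 good items.
Subtract the first batch: 40−18=22 defective items and 10−4=6 good items.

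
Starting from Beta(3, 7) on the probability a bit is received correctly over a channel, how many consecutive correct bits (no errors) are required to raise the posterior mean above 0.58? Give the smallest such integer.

k = 7

After k correct bits and 0 errors the posterior is Beta(3+k, 7), with mean (3+k)/(3+7+k).
Set (3+k)/(10+k) > 0.58 and solve: k > (0.58·10 − 3)/(1 − 0.58) = 6.667.
The smallest integer exceeding 6.667 is 7.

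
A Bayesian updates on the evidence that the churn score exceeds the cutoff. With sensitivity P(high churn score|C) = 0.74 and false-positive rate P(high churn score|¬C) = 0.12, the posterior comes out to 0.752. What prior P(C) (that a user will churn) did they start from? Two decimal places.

Bayes' rule in odds form gives O(C|E) = O(C)·[P(E|C)/P(E|¬C)], hence O(C) = O(C|E)/LR.
Posterior odds = 0.752/(1−0.752) = 3.0323. LR = 0.74/0.12 = 6.1667.
Prior odds = 3.0323/6.1667 = 0.4917, so P(C) = 0.4917/(1+0.4917) ≈ 0.33.

P(C) = 0.33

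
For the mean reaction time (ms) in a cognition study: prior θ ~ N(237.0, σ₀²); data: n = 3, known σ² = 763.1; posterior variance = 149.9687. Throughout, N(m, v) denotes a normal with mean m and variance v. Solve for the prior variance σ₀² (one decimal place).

σ₀² = 365.4

For the Normal–Normal model with known σ², precisions add: τ_n = τ₀ + n/σ².
So 1/σ₀² = 1/149.9687 − 3/763.1 = 0.006668 − 0.003931 = 0.002737.
Hence σ₀² = 1/0.002737 ≈ 365.4.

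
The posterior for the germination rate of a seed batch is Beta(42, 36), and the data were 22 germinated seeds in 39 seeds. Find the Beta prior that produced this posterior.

Under Beta–binomial conjugacy the posterior parameters are (α+s, β+f).
Subtract the data counts: 42−22=20, 36−17=19.

Beta(20, 19)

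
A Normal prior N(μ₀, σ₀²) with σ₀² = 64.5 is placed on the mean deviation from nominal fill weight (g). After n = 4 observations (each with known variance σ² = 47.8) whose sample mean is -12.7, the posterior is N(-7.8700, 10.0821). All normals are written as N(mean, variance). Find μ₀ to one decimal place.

μ₀ = 18.2

With known observation variance, the Normal–Normal posterior has precision τ_n = τ₀ + n/σ² and mean μ_n = (τ₀μ₀ + (n/σ²)x̄)/τ_n.
Here τ₀ = 1/64.5 = 0.015504 and τ_data = 4/47.8 = 0.083682, so τ_n = 0.099186.
Rearranging for μ₀: μ₀ = (μ_n·τ_n − τ_data·x̄)/τ₀ = (-7.8700·0.099186 − 0.083682·-12.7) / 0.015504 = 0.282168/0.015504 ≈ 18.2.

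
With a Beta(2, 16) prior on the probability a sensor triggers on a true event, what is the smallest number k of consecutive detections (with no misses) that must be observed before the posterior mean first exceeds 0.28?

k = 5

After k detections and 0 misses the posterior is Beta(2+k, 16), with mean (2+k)/(2+16+k).
Set (2+k)/(18+k) > 0.28 and solve: k > (0.28·18 − 2)/(1 − 0.28) = 4.222.
The smallest integer exceeding 4.222 is 5, and checking k=5: (7)/(23) = 0.3043 > 0.28.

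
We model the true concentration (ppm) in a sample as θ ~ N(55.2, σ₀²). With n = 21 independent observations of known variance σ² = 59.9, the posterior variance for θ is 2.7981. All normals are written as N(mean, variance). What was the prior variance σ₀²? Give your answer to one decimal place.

Posterior precision equals prior precision plus data precision: 1/σ_n² = 1/σ₀² + n/σ².
So 1/σ₀² = 1/2.7981 − 21/59.9 = 0.357385 − 0.350584 = 0.006801.
Hence σ₀² = 1/0.006801 ≈ 147.0.

σ₀² = 147.0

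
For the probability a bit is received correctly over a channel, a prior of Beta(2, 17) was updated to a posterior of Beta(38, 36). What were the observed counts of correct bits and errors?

Beta is conjugate to the binomial likelihood: posterior = Beta(a+s, b+f).
Match parameters: s=38−2=36, f=36−17=19.

36 correct bits and 19 errors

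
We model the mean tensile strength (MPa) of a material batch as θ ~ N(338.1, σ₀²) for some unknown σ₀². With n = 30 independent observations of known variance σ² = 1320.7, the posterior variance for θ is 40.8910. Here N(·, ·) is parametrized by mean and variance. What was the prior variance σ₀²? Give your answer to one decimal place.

Posterior precision equals prior precision plus data precision: 1/σ_n² = 1/σ₀² + n/σ².
So 1/σ₀² = 1/40.8910 − 30/1320.7 = 0.024455 − 0.022715 = 0.001740.
Hence σ₀² = 1/0.001740 ≈ 574.7.

σ₀² = 574.7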